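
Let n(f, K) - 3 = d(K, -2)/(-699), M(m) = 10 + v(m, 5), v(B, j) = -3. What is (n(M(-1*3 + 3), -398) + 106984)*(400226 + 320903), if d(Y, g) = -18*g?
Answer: 17976274145711/233 ≈ 7.7151e+10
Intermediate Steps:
M(m) = 7 (M(m) = 10 - 3 = 7)
n(f, K) = 687/233 (n(f, K) = 3 - 18*(-2)/(-699) = 3 + 36*(-1/699) = 3 - 12/233 = 687/233)
(n(M(-1*3 + 3), -398) + 106984)*(400226 + 320903) = (687/233 + 106984)*(400226 + 320903) = (24927959/233)*721129 = 17976274145711/233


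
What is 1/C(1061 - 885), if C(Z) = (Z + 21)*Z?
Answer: 1/34672 ≈ 2.8842e-5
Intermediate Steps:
C(Z) = Z*(21 + Z) (C(Z) = (21 + Z)*Z = Z*(21 + Z))
1/C(1061 - 885) = 1/((1061 - 885)*(21 + (1061 - 885))) = 1/(176*(21 + 176)) = 1/(176*197) = 1/34672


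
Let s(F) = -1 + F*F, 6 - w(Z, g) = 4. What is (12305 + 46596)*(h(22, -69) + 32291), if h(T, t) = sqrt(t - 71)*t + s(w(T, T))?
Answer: 1902148894 - 8128338*I*sqrt(35) ≈ 1.9021e+9 - 4.8088e+7*I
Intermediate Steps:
w(Z, g) = 2 (w(Z, g) = 6 - 1*4 = 6 - 4 = 2)
s(F) = -1 + F**2
h(T, t) = 3 + t*sqrt(-71 + t) (h(T, t) = sqrt(t - 71)*t + (-1 + 2**2) = sqrt(-71 + t)*t + (-1 + 4) = t*sqrt(-71 + t) + 3 = 3 + t*sqrt(-71 + t))
(12305 + 46596)*(h(22, -69) + 32291) = (12305 + 46596)*((3 - 69*sqrt(-71 - 69)) + 32291) = 58901*((3 - 138*I*sqrt(35)) + 32291) = 58901*(32294 - 138*I*sqrt(35)) = 1902148894 - 8128338*I*sqrt(35)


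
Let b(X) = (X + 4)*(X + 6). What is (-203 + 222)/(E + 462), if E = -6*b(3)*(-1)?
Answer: 19/840 ≈ 0.022619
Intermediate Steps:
b(X) = (4 + X)*(6 + X)
E = 378 (E = -6*(24 + 3² + 10*3)*(-1) = -6*(24 + 9 + 30)*(-1) = -6*63*(-1) = -378*(-1) = 378)
(-203 + 222)/(E + 462) = (-203 + 222)/(378 + 462) = 19/840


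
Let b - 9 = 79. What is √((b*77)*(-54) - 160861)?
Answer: I*√526765 ≈ 725.79*I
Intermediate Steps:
b = 88 (b = 9 + 79 = 88)
√((b*77)*(-54) - 160861) = √((88*77)*(-54) - 160861) = √(6776*(-54) - 160861) = √(-365904 - 160861) = √(-526765) = I*√526765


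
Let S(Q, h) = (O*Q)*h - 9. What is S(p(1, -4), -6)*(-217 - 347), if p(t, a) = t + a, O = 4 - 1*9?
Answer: 55836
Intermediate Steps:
O = -5 (O = 4 - 9 = -5)
p(t, a) = a + t
S(Q, h) = -9 - 5*Q*h (S(Q, h) = (-5*Q)*h - 9 = -5*Q*h - 9 = -9 - 5*Q*h)
S(p(1, -4), -6)*(-217 - 347) = (-9 - 5*(-4 + 1)*(-6))*(-217 - 347) = (-9 - 5*(-3)*(-6))*(-564) = (-9 - 90)*(-564) = -99*(-564) = 55836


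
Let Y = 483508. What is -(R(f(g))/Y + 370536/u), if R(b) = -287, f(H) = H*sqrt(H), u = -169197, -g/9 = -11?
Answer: 59735226609/27269367692 ≈ 2.1906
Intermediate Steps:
g = 99 (g = -9*(-11) = 99)
f(H) = H**(3/2)
-(R(f(g))/Y + 370536/u) = -(-287/483508 + 370536/(-169197)) = -(-287*1/483508 + 370536*(-1/169197)) = -(-287/483508 - 123512/56399) = -1*(-59735226609/27269367692) = 59735226609/27269367692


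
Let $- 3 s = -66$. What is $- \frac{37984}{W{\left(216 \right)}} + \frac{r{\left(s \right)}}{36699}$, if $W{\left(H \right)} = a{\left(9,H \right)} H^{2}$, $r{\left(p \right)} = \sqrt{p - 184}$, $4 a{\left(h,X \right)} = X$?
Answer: $- \frac{1187}{78732} + \frac{3 i \sqrt{2}}{12233} \approx -0.015076 + 0.00034682 i$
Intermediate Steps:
$s = 22$ ($s = \left(- \frac{1}{3}\right) \left(-66\right) = 22$)
$a{\left(h,X \right)} = \frac{X}{4}$
$r{\left(p \right)} = \sqrt{-184 + p}$
$W{\left(H \right)} = \frac{H^{3}}{4}$ ($W{\left(H \right)} = \frac{H}{4} H^{2} = \frac{H^{3}}{4}$)
$- \frac{37984}{W{\left(216 \right)}} + \frac{r{\left(s \right)}}{36699} = - \frac{37984}{\frac{1}{4} \cdot 216^{3}} + \frac{\sqrt{-184 + 22}}{36699} = - \frac{37984}{\frac{1}{4} \cdot 10077696} + \sqrt{-162} \cdot \frac{1}{36699} = - \frac{37984}{2519424} + 9 i \sqrt{2} \cdot \frac{1}{36699} = \left(-37984\right) \frac{1}{2519424} + \frac{3 i \sqrt{2}}{12233} = - \frac{1187}{78732} + \frac{3 i \sqrt{2}}{12233}$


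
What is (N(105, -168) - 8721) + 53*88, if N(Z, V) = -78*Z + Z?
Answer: -12142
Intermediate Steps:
N(Z, V) = -77*Z
(N(105, -168) - 8721) + 53*88 = (-77*105 - 8721) + 53*88 = (-8085 - 8721) + 4664 = -16806 + 4664 = -12142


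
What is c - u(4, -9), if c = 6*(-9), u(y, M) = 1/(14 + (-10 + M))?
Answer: -269/5 ≈ -53.800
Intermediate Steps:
u(y, M) = 1/(4 + M)
c = -54
c - u(4, -9) = -54 - 1/(4 - 9) = -54 - 1/(-5) = -54 - 1*(-1/5) = -54 + 1/5 = -269/5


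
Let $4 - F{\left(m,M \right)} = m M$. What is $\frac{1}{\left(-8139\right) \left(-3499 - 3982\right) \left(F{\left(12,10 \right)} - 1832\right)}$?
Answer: $- \frac{1}{118609549332} \approx -8.431 \cdot 10^{-12}$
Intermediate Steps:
$F{\left(m,M \right)} = 4 - M m$ ($F{\left(m,M \right)} = 4 - m M = 4 - M m$)
$\frac{1}{\left(-8139\right) \left(-3499 - 3982\right) \left(F{\left(12,10 \right)} - 1832\right)} = \frac{1}{\left(-8139\right) \left(-3499 - 3982\right) \left(\left(4 - 10 \cdot 12\right) - 1832\right)} = - \frac{1}{8139 \left(- 7481 \left(\left(4 - 120\right) - 1832\right)\right)} = - \frac{1}{8139 \left(- 7481 \left(-116 - 1832\right)\right)} = - \frac{1}{8139 \left(\left(-7481\right) \left(-1948\right)\right)} = - \frac{1}{8139 \cdot 14572988} = \left(- \frac{1}{8139}\right) \frac{1}{14572988} = - \frac{1}{118609549332}$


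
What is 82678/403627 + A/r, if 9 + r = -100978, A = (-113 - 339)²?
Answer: -74113207422/40761079849 ≈ -1.8182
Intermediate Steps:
A = 204304 (A = (-452)² = 204304)
r = -100987 (r = -9 - 100978 = -100987)
82678/403627 + A/r = 82678/403627 + 204304/(-100987) = 82678*(1/403627) + 204304*(-1/100987) = 82678/403627 - 204304/100987 = -74113207422/40761079849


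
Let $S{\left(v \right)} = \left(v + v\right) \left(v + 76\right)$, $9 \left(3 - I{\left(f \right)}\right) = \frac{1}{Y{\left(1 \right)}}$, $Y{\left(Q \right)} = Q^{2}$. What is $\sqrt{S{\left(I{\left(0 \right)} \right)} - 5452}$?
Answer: $\frac{2 i \sqrt{101173}}{9} \approx 70.684 i$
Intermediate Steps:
$I{\left(f \right)} = \frac{26}{9}$ ($I{\left(f \right)} = 3 - \frac{1}{9 \cdot 1^{2}} = 3 - \frac{1}{9 \cdot 1} = 3 - \frac{1}{9} = \frac{26}{9}$)
$S{\left(v \right)} = 2 v \left(76 + v\right)$
$\sqrt{S{\left(I{\left(0 \right)} \right)} - 5452} = \sqrt{2 \cdot \frac{26}{9} \left(76 + \frac{26}{9}\right) - 5452} = \sqrt{2 \cdot \frac{26}{9} \cdot \frac{710}{9} - 5452} = \sqrt{\frac{36920}{81} - 5452} = \sqrt{- \frac{404692}{81}} = \frac{2 i \sqrt{101173}}{9}$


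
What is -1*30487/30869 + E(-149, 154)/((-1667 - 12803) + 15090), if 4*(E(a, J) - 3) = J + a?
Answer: -75082987/76555120 ≈ -0.98077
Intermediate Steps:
E(a, J) = 3 + J/4 + a/4 (E(a, J) = 3 + (J + a)/4 = 3 + (J/4 + a/4) = 3 + J/4 + a/4)
-1*30487/30869 + E(-149, 154)/((-1667 - 12803) + 15090) = -1*30487/30869 + (3 + (¼)*154 + (¼)*(-149))/((-1667 - 12803) + 15090) = -30487*1/30869 + (3 + 77/2 - 149/4)/(-14470 + 15090) = -30487/30869 + (17/4)/620 = -30487/30869 + (17/4)*(1/620) = -30487/30869 + 17/2480 = -75082987/76555120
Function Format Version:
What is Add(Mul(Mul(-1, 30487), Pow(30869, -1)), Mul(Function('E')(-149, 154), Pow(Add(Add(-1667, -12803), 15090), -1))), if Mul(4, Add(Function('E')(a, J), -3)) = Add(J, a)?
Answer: Rational(-75082987, 76555120) ≈ -0.98077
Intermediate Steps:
Function('E')(a, J) = Add(3, Mul(Rational(1, 4), J), Mul(Rational(1, 4), a)) (Function('E')(a, J) = Add(3, Mul(Rational(1, 4), Add(J, a))) = Add(3, Add(Mul(Rational(1, 4), J), Mul(Rational(1, 4), a))) = Add(3, Mul(Rational(1, 4), J), Mul(Rational(1, 4), a)))
Add(Mul(Mul(-1, 30487), Pow(30869, -1)), Mul(Function('E')(-149, 154), Pow(Add(Add(-1667, -12803), 15090), -1))) = Add(Mul(Mul(-1, 30487), Pow(30869, -1)), Mul(Add(3, Mul(Rational(1, 4), 154), Mul(Rational(1, 4), -149)), Pow(Add(Add(-1667, -12803), 15090), -1))) = Add(Mul(-30487, Rational(1, 30869)), Mul(Add(3, Rational(77, 2), Rational(-149, 4)), Pow(Add(-14470, 15090), -1))) = Add(Rational(-30487, 30869), Mul(Rational(17, 4), Pow(620, -1))) = Add(Rational(-30487, 30869), Mul(Rational(17, 4), Rational(1, 620))) = Add(Rational(-30487, 30869), Rational(17, 2480)) = Rational(-75082987, 76555120)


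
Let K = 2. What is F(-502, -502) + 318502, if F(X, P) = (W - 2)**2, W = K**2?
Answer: 318506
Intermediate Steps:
W = 4 (W = 2**2 = 4)
F(X, P) = 4 (F(X, P) = (4 - 2)**2 = 2**2 = 4)
F(-502, -502) + 318502 = 4 + 318502 = 318506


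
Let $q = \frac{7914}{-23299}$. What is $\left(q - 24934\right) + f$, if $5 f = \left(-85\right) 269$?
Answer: $- \frac{687491507}{23299} \approx -29507.0$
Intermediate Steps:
$q = - \frac{7914}{23299}$ ($q = 7914 \left(- \frac{1}{23299}\right) = - \frac{7914}{23299} \approx -0.33967$)
$f = -4573$ ($f = \frac{\left(-85\right) 269}{5} = \frac{1}{5} \left(-22865\right) = -4573$)
$\left(q - 24934\right) + f = \left(- \frac{7914}{23299} - 24934\right) - 4573 = - \frac{580945180}{23299} - 4573 = - \frac{687491507}{23299}$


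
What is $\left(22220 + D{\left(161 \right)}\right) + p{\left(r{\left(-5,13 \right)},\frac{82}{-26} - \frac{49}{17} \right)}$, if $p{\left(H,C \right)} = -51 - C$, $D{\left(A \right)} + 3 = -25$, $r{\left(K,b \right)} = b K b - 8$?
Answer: $\frac{4894495}{221} \approx 22147.0$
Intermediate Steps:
$r{\left(K,b \right)} = -8 + K b^{2}$ ($r{\left(K,b \right)} = K b b - 8 = K b^{2} - 8 = -8 + K b^{2}$)
$D{\left(A \right)} = -28$ ($D{\left(A \right)} = -3 - 25 = -28$)
$\left(22220 + D{\left(161 \right)}\right) + p{\left(r{\left(-5,13 \right)},\frac{82}{-26} - \frac{49}{17} \right)} = \left(22220 - 28\right) - \left(51 - \frac{49}{17} - \frac{41}{13}\right) = 22192 - \left(51 - \frac{49}{17} - \frac{41}{13}\right) = 22192 - \frac{9937}{221} = \frac{4894495}{221}$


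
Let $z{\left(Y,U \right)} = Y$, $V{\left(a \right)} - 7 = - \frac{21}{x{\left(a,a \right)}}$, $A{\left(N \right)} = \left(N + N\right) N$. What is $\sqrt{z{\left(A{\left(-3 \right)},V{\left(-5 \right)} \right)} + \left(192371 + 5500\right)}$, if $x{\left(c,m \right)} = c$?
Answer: $\sqrt{197889} \approx 444.85$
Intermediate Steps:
$A{\left(N \right)} = 2 N^{2}$ ($A{\left(N \right)} = 2 N N = 2 N^{2}$)
$V{\left(a \right)} = 7 - \frac{21}{a}$
$\sqrt{z{\left(A{\left(-3 \right)},V{\left(-5 \right)} \right)} + \left(192371 + 5500\right)} = \sqrt{2 \left(-3\right)^{2} + \left(192371 + 5500\right)} = \sqrt{2 \cdot 9 + 197871} = \sqrt{18 + 197871} = \sqrt{197889}$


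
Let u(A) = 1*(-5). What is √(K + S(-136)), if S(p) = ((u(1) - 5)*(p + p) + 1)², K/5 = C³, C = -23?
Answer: 11*√60686 ≈ 2709.8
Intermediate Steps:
u(A) = -5
K = -60835 (K = 5*(-23)³ = 5*(-12167) = -60835)
S(p) = (1 - 20*p)² (S(p) = ((-5 - 5)*(p + p) + 1)² = (-20*p + 1)² = (1 - 20*p)²)
√(K + S(-136)) = √(-60835 + (1 - 20*(-136))²) = √(-60835 + (1 + 2720)²) = √(-60835 + 2721²) = √(-60835 + 7403841) = √7343006 = 11*√60686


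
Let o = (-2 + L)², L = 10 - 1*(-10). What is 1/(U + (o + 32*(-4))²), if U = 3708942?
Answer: 1/3747358 ≈ 2.6685e-7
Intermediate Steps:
L = 20 (L = 10 + 10 = 20)
o = 324 (o = (-2 + 20)² = 18² = 324)
1/(U + (o + 32*(-4))²) = 1/(3708942 + (324 + 32*(-4))²) = 1/(3708942 + (324 - 128)²) = 1/(3708942 + 196²) = 1/(3708942 + 38416) = 1/3747358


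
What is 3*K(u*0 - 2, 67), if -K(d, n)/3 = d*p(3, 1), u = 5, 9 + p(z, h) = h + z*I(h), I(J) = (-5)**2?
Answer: 1206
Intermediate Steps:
I(J) = 25
p(z, h) = -9 + h + 25*z (p(z, h) = -9 + (h + z*25) = -9 + (h + 25*z) = -9 + h + 25*z)
K(d, n) = -201*d (K(d, n) = -3*d*(-9 + 1 + 25*3) = -3*d*(-9 + 1 + 75) = -3*d*67 = -201*d)
3*K(u*0 - 2, 67) = 3*(-201*(5*0 - 2)) = 3*(-201*(0 - 2)) = 3*(-201*(-2)) = 3*402 = 1206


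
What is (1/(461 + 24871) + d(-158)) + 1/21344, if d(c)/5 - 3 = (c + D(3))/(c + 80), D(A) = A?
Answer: 43818263137/1757230176 ≈ 24.936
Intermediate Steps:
d(c) = 15 + 5*(3 + c)/(80 + c) (d(c) = 15 + 5*((c + 3)/(c + 80)) = 15 + 5*((3 + c)/(80 + c)) = 15 + 5*(3 + c)/(80 + c))
(1/(461 + 24871) + d(-158)) + 1/21344 = (1/(461 + 24871) + 5*(243 + 4*(-158))/(80 - 158)) + 1/21344 = (1/25332 + 5*(243 - 632)/(-78)) + 1/21344 = (1/25332 + 5*(-1/78)*(-389)) + 1/21344 = (1/25332 + 1945/78) + 1/21344 = 8211803/329316 + 1/21344 = 43818263137/1757230176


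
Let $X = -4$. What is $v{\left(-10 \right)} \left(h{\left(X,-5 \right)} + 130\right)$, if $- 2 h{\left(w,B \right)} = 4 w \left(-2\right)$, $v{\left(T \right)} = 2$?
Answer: $228$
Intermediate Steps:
$h{\left(w,B \right)} = 4 w$ ($h{\left(w,B \right)} = - \frac{4 w \left(-2\right)}{2} = - \frac{\left(-8\right) w}{2} = 4 w$)
$v{\left(-10 \right)} \left(h{\left(X,-5 \right)} + 130\right) = 2 \left(4 \left(-4\right) + 130\right) = 2 \left(-16 + 130\right) = 2 \cdot 114 = 228$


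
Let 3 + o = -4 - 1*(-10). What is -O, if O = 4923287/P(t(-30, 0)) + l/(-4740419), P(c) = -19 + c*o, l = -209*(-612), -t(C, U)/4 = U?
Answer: 23338445667505/90067961 ≈ 2.5912e+5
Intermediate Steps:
t(C, U) = -4*U
o = 3 (o = -3 + (-4 - 1*(-10)) = -3 + (-4 + 10) = -3 + 6 = 3)
l = 127908
P(c) = -19 + 3*c (P(c) = -19 + c*3 = -19 + 3*c)
O = -23338445667505/90067961 (O = 4923287/(-19 + 3*(-4*0)) + 127908/(-4740419) = 4923287/(-19 + 3*0) + 127908*(-1/4740419) = 4923287/(-19 + 0) - 127908/4740419 = 4923287/(-19) - 127908/4740419 = 4923287*(-1/19) - 127908/4740419 = -4923287/19 - 127908/4740419 = -23338445667505/90067961 ≈ -2.5912e+5)
-O = -1*(-23338445667505/90067961) = 23338445667505/90067961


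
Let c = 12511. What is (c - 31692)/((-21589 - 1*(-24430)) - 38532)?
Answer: 19181/35691 ≈ 0.53742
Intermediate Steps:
(c - 31692)/((-21589 - 1*(-24430)) - 38532) = (12511 - 31692)/((-21589 - 1*(-24430)) - 38532) = -19181/((-21589 + 24430) - 38532) = -19181/(2841 - 38532) = -19181/(-35691) = -19181*(-1/35691) = 19181/35691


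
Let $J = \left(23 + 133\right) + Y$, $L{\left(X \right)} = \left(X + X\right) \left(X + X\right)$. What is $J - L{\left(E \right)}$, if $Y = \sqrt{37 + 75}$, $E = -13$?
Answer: $-520 + 4 \sqrt{7} \approx -509.42$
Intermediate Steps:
$Y = 4 \sqrt{7}$ ($Y = \sqrt{112} = 4 \sqrt{7} \approx 10.583$)
$L{\left(X \right)} = 4 X^{2}$ ($L{\left(X \right)} = 2 X 2 X = 4 X^{2}$)
$J = 156 + 4 \sqrt{7}$ ($J = \left(23 + 133\right) + 4 \sqrt{7} = 156 + 4 \sqrt{7} \approx 166.58$)
$J - L{\left(E \right)} = \left(156 + 4 \sqrt{7}\right) - 4 \left(-13\right)^{2} = \left(156 + 4 \sqrt{7}\right) - 4 \cdot 169 = \left(156 + 4 \sqrt{7}\right) - 676 = -520 + 4 \sqrt{7}$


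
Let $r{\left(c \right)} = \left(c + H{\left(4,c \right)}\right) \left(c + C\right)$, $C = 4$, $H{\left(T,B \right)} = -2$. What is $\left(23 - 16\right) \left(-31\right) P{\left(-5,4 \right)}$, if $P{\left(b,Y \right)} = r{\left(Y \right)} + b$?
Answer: $-2387$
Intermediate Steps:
$r{\left(c \right)} = \left(-2 + c\right) \left(4 + c\right)$ ($r{\left(c \right)} = \left(c - 2\right) \left(c + 4\right) = \left(-2 + c\right) \left(4 + c\right)$)
$P{\left(b,Y \right)} = -8 + b + Y^{2} + 2 Y$ ($P{\left(b,Y \right)} = \left(-8 + Y^{2} + 2 Y\right) + b = -8 + b + Y^{2} + 2 Y$)
$\left(23 - 16\right) \left(-31\right) P{\left(-5,4 \right)} = \left(23 - 16\right) \left(-31\right) \left(-8 - 5 + 4^{2} + 2 \cdot 4\right) = 7 \left(-31\right) \left(-8 - 5 + 16 + 8\right) = \left(-217\right) 11 = -2387$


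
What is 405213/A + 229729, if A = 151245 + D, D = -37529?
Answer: 26124268177/113716 ≈ 2.2973e+5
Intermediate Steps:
A = 113716 (A = 151245 - 37529 = 113716)
405213/A + 229729 = 405213/113716 + 229729 = 26124268177/113716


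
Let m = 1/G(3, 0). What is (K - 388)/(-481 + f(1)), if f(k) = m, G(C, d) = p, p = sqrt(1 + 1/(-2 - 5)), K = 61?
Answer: 943722/1388159 + 327*sqrt(42)/1388159 ≈ 0.68136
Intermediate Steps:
p = sqrt(42)/7 (p = sqrt(1 + 1/(-7)) = sqrt(1 - 1/7) = sqrt(6/7) = sqrt(42)/7 ≈ 0.92582)
G(C, d) = sqrt(42)/7
m = sqrt(42)/6 (m = 1/(sqrt(42)/7) = sqrt(42)/6 ≈ 1.0801)
f(k) = sqrt(42)/6
(K - 388)/(-481 + f(1)) = (61 - 388)/(-481 + sqrt(42)/6) = -327/(-481 + sqrt(42)/6)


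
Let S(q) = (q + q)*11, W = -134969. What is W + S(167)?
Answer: -131295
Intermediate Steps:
S(q) = 22*q (S(q) = (2*q)*11 = 22*q)
W + S(167) = -134969 + 22*167 = -134969 + 3674 = -131295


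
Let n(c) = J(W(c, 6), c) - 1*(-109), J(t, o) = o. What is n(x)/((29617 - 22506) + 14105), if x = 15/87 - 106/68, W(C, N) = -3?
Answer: 35369/6972992 ≈ 0.0050723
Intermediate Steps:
x = -1367/986 (x = 15*(1/87) - 106*1/68 = 5/29 - 53/34 = -1367/986 ≈ -1.3864)
n(c) = 109 + c (n(c) = c - 1*(-109) = c + 109 = 109 + c)
n(x)/((29617 - 22506) + 14105) = (109 - 1367/986)/((29617 - 22506) + 14105) = 106107/(986*(7111 + 14105)) = (106107/986)/21216 = (106107/986)*(1/21216) = 35369/6972992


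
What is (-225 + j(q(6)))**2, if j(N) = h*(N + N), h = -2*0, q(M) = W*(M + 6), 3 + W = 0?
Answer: 50625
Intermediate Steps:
W = -3 (W = -3 + 0 = -3)
q(M) = -18 - 3*M (q(M) = -3*(M + 6) = -3*(6 + M) = -18 - 3*M)
h = 0
j(N) = 0 (j(N) = 0*(N + N) = 0*(2*N) = 0)
(-225 + j(q(6)))**2 = (-225 + 0)**2 = (-225)**2 = 50625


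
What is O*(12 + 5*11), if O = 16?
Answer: 1072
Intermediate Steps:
O*(12 + 5*11) = 16*(12 + 5*11) = 16*(12 + 55) = 16*67 = 1072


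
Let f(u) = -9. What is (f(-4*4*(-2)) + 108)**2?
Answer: 9801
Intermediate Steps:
(f(-4*4*(-2)) + 108)**2 = (-9 + 108)**2 = 99**2 = 9801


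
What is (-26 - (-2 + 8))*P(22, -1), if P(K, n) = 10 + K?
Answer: -1024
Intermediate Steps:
(-26 - (-2 + 8))*P(22, -1) = (-26 - (-2 + 8))*(10 + 22) = (-26 - 1*6)*32 = (-26 - 6)*32 = -32*32 = -1024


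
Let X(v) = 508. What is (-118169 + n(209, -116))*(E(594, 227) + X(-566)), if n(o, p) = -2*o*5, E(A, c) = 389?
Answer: -107872323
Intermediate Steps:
n(o, p) = -10*o
(-118169 + n(209, -116))*(E(594, 227) + X(-566)) = (-118169 - 10*209)*(389 + 508) = (-118169 - 2090)*897 = -120259*897 = -107872323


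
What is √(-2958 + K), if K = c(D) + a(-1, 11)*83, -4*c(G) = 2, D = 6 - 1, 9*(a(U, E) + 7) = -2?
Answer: 7*I*√2614/6 ≈ 59.648*I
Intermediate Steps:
a(U, E) = -65/9 (a(U, E) = -7 + (⅑)*(-2) = -7 - 2/9 = -65/9)
D = 5
c(G) = -½ (c(G) = -¼*2 = -½)
K = -10799/18 (K = -½ - 65/9*83 = -½ - 5395/9 = -10799/18 ≈ -599.94)
√(-2958 + K) = √(-2958 - 10799/18) = √(-64043/18) = 7*I*√2614/6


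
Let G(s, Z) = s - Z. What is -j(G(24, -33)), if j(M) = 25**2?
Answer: -625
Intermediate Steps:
j(M) = 625
-j(G(24, -33)) = -1*625 = -625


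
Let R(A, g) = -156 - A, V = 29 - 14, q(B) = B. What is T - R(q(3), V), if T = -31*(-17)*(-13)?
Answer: -6692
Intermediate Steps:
V = 15
T = -6851 (T = 527*(-13) = -6851)
T - R(q(3), V) = -6851 - (-156 - 1*3) = -6851 - (-156 - 3) = -6851 - 1*(-159) = -6851 + 159 = -6692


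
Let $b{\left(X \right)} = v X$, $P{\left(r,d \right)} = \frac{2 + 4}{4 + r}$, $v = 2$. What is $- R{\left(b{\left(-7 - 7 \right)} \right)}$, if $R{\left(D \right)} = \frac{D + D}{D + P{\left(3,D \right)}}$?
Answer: $- \frac{196}{95} \approx -2.0632$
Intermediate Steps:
$P{\left(r,d \right)} = \frac{6}{4 + r}$
$b{\left(X \right)} = 2 X$
$R{\left(D \right)} = \frac{2 D}{\frac{6}{7} + D}$ ($R{\left(D \right)} = \frac{D + D}{D + \frac{6}{4 + 3}} = \frac{2 D}{D + \frac{6}{7}} = \frac{2 D}{\frac{6}{7} + D}$)
$- R{\left(b{\left(-7 - 7 \right)} \right)} = - \frac{14 \cdot 2 \left(-7 - 7\right)}{6 + 7 \cdot 2 \left(-7 - 7\right)} = - \frac{14 \cdot 2 \left(-14\right)}{6 + 7 \cdot 2 \left(-14\right)} = - \frac{14 \left(-28\right)}{6 + 7 \left(-28\right)} = - \frac{14 \left(-28\right)}{6 - 196} = - \frac{14 \left(-28\right)}{-190} = - \frac{14 \left(-28\right) \left(-1\right)}{190} = \left(-1\right) \frac{196}{95} = - \frac{196}{95}$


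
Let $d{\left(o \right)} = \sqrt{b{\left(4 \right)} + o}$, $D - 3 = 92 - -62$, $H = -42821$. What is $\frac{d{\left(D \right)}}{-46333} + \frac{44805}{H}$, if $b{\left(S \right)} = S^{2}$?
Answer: $- \frac{44805}{42821} - \frac{\sqrt{173}}{46333} \approx -1.0466$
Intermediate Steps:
$D = 157$ ($D = 3 + \left(92 - -62\right) = 3 + \left(92 + 62\right) = 3 + 154 = 157$)
$d{\left(o \right)} = \sqrt{16 + o}$ ($d{\left(o \right)} = \sqrt{4^{2} + o} = \sqrt{16 + o}$)
$\frac{d{\left(D \right)}}{-46333} + \frac{44805}{H} = \frac{\sqrt{16 + 157}}{-46333} + \frac{44805}{-42821} = \sqrt{173} \left(- \frac{1}{46333}\right) + 44805 \left(- \frac{1}{42821}\right) = - \frac{\sqrt{173}}{46333} - \frac{44805}{42821} = - \frac{44805}{42821} - \frac{\sqrt{173}}{46333}$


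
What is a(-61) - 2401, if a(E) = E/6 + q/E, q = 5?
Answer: -882517/366 ≈ -2411.3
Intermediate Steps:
a(E) = 5/E + E/6 (a(E) = E/6 + 5/E = 5/E + E/6)
a(-61) - 2401 = (5/(-61) + (⅙)*(-61)) - 2401 = (5*(-1/61) - 61/6) - 2401 = (-5/61 - 61/6) - 2401 = -3751/366 - 2401 = -882517/366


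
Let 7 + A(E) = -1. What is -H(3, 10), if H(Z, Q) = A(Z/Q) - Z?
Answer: 11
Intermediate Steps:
A(E) = -8 (A(E) = -7 - 1 = -8)
H(Z, Q) = -8 - Z
-H(3, 10) = -(-8 - 1*3) = -(-8 - 3) = -1*(-11) = 11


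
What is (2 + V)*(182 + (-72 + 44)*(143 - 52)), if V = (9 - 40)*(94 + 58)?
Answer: 11143860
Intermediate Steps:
V = -4712 (V = -31*152 = -4712)
(2 + V)*(182 + (-72 + 44)*(143 - 52)) = (2 - 4712)*(182 + (-72 + 44)*(143 - 52)) = -4710*(182 - 28*91) = -4710*(182 - 2548) = -4710*(-2366) = 11143860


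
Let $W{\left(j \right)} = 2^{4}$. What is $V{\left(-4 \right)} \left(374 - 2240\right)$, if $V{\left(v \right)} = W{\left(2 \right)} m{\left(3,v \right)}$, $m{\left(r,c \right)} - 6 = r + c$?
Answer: $-149280$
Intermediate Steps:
$W{\left(j \right)} = 16$
$m{\left(r,c \right)} = 6 + c + r$ ($m{\left(r,c \right)} = 6 + \left(r + c\right) = 6 + \left(c + r\right) = 6 + c + r$)
$V{\left(v \right)} = 144 + 16 v$ ($V{\left(v \right)} = 16 \left(6 + v + 3\right) = 16 \left(9 + v\right) = 144 + 16 v$)
$V{\left(-4 \right)} \left(374 - 2240\right) = \left(144 + 16 \left(-4\right)\right) \left(374 - 2240\right) = \left(144 - 64\right) \left(374 - 2240\right) = 80 \left(-1866\right) = -149280$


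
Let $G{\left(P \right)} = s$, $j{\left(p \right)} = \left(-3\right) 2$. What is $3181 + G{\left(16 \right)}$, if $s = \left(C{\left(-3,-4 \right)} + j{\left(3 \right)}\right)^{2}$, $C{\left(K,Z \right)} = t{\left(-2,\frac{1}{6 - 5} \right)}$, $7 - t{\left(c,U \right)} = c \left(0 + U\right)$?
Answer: $3190$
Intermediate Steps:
$t{\left(c,U \right)} = 7 - U c$ ($t{\left(c,U \right)} = 7 - c \left(0 + U\right) = 7 - c U = 7 - U c$)
$C{\left(K,Z \right)} = 9$ ($C{\left(K,Z \right)} = 7 - \frac{1}{6 - 5} \left(-2\right) = 7 - 1^{-1} \left(-2\right) = 7 - 1 \left(-2\right) = 7 + 2 = 9$)
$j{\left(p \right)} = -6$
$s = 9$ ($s = \left(9 - 6\right)^{2} = 3^{2} = 9$)
$G{\left(P \right)} = 9$
$3181 + G{\left(16 \right)} = 3181 + 9 = 3190$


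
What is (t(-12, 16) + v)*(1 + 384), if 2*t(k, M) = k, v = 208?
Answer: 77770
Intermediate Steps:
t(k, M) = k/2
(t(-12, 16) + v)*(1 + 384) = ((½)*(-12) + 208)*(1 + 384) = (-6 + 208)*385 = 202*385 = 77770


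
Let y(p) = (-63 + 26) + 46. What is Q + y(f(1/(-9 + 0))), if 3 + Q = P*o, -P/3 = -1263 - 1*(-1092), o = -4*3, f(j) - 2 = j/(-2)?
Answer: -6150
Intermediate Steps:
f(j) = 2 - j/2 (f(j) = 2 + j/(-2) = 2 + j*(-1/2) = 2 - j/2)
o = -12
y(p) = 9 (y(p) = -37 + 46 = 9)
P = 513 (P = -3*(-1263 - 1*(-1092)) = -3*(-1263 + 1092) = -3*(-171) = 513)
Q = -6159 (Q = -3 + 513*(-12) = -3 - 6156 = -6159)
Q + y(f(1/(-9 + 0))) = -6159 + 9 = -6150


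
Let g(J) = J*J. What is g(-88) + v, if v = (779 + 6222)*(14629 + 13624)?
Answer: 197806997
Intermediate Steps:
v = 197799253 (v = 7001*28253 = 197799253)
g(J) = J**2
g(-88) + v = (-88)**2 + 197799253 = 7744 + 197799253 = 197806997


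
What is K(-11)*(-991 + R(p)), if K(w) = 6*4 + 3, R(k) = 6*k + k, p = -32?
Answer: -32805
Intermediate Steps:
R(k) = 7*k
K(w) = 27 (K(w) = 24 + 3 = 27)
K(-11)*(-991 + R(p)) = 27*(-991 + 7*(-32)) = 27*(-991 - 224) = 27*(-1215) = -32805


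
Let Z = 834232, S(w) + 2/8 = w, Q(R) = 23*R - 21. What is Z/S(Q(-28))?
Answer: -3336928/2661 ≈ -1254.0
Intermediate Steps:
Q(R) = -21 + 23*R
S(w) = -¼ + w
Z/S(Q(-28)) = 834232/(-¼ + (-21 + 23*(-28))) = 834232/(-¼ + (-21 - 644)) = 834232/(-¼ - 665) = 834232/(-2661/4) = 834232*(-4/2661) = -3336928/2661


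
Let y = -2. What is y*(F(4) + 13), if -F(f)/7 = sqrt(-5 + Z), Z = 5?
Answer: -26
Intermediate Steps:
F(f) = 0 (F(f) = -7*sqrt(-5 + 5) = -7*sqrt(0) = -7*0 = 0)
y*(F(4) + 13) = -2*(0 + 13) = -2*13 = -26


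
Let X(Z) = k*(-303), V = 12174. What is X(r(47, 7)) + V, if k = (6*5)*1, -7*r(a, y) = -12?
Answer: 3084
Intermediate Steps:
r(a, y) = 12/7 (r(a, y) = -1/7*(-12) = 12/7)
k = 30 (k = 30*1 = 30)
X(Z) = -9090 (X(Z) = 30*(-303) = -9090)
X(r(47, 7)) + V = -9090 + 12174 = 3084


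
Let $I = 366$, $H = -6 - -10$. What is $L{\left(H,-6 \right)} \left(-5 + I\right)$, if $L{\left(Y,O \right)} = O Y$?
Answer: $-8664$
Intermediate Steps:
$H = 4$ ($H = -6 + 10 = 4$)
$L{\left(H,-6 \right)} \left(-5 + I\right) = \left(-6\right) 4 \left(-5 + 366\right) = \left(-24\right) 361 = -8664$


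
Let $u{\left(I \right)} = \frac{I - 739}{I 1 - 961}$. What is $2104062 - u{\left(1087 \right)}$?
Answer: $\frac{44185244}{21} \approx 2.1041 \cdot 10^{6}$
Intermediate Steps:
$u{\left(I \right)} = \frac{-739 + I}{-961 + I}$ ($u{\left(I \right)} = \frac{-739 + I}{I - 961} = \frac{-739 + I}{-961 + I}$)
$2104062 - u{\left(1087 \right)} = 2104062 - \frac{-739 + 1087}{-961 + 1087} = 2104062 - \frac{1}{126} \cdot 348 = 2104062 - \frac{58}{21} = \frac{44185244}{21}$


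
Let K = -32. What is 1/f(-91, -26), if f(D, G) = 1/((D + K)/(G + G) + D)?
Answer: -4609/52 ≈ -88.635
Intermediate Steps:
f(D, G) = 1/(D + (-32 + D)/(2*G)) (f(D, G) = 1/((D - 32)/(G + G) + D) = 1/((-32 + D)/((2*G)) + D) = 1/((-32 + D)*(1/(2*G)) + D) = 1/((-32 + D)/(2*G) + D) = 1/(D + (-32 + D)/(2*G)))
1/f(-91, -26) = 1/(2*(-26)/(-32 - 91 + 2*(-91)*(-26))) = 1/(2*(-26)/(-32 - 91 + 4732)) = 1/(2*(-26)/4609) = 1/(2*(-26)*(1/4609)) = 1/(-52/4609) = -4609/52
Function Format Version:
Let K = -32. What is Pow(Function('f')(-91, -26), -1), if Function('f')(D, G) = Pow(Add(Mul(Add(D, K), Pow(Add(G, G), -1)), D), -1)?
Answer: Rational(-4609, 52) ≈ -88.635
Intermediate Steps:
Function('f')(D, G) = Pow(Add(D, Mul(Rational(1, 2), Pow(G, -1), Add(-32, D))), -1) (Function('f')(D, G) = Pow(Add(Mul(Add(D, -32), Pow(Add(G, G), -1)), D), -1) = Pow(Add(Mul(Add(-32, D), Pow(Mul(2, G), -1)), D), -1) = Pow(Add(Mul(Add(-32, D), Mul(Rational(1, 2), Pow(G, -1))), D), -1) = Pow(Add(Mul(Rational(1, 2), Pow(G, -1), Add(-32, D)), D), -1) = Pow(Add(D, Mul(Rational(1, 2), Pow(G, -1), Add(-32, D))), -1))
Pow(Function('f')(-91, -26), -1) = Pow(Mul(2, -26, Pow(Add(-32, -91, Mul(2, -91, -26)), -1)), -1) = Pow(Mul(2, -26, Pow(Add(-32, -91, 4732), -1)), -1) = Pow(Mul(2, -26, Pow(4609, -1)), -1) = Pow(Mul(2, -26, Rational(1, 4609)), -1) = Pow(Rational(-52, 4609), -1) = Rational(-4609, 52)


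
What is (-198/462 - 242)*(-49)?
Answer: 11879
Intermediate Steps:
(-198/462 - 242)*(-49) = (-198*1/462 - 242)*(-49) = (-3/7 - 242)*(-49) = -1697/7*(-49) = 11879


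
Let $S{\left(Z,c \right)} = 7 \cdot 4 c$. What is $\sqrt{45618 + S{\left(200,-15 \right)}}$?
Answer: $27 \sqrt{62} \approx 212.6$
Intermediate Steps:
$S{\left(Z,c \right)} = 28 c$
$\sqrt{45618 + S{\left(200,-15 \right)}} = \sqrt{45618 + 28 \left(-15\right)} = \sqrt{45618 - 420} = \sqrt{45198} = 27 \sqrt{62}$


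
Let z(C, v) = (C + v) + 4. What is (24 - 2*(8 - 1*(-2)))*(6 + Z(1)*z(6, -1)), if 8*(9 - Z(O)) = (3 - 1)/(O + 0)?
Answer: 339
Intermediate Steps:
Z(O) = 9 - 1/(4*O) (Z(O) = 9 - (3 - 1)/(8*(O + 0)) = 9 - 1/(4*O))
z(C, v) = 4 + C + v
(24 - 2*(8 - 1*(-2)))*(6 + Z(1)*z(6, -1)) = (24 - 2*(8 - 1*(-2)))*(6 + (9 - ¼/1)*(4 + 6 - 1)) = (24 - 2*(8 + 2))*(6 + (9 - ¼*1)*9) = (24 - 2*10)*(6 + (9 - ¼)*9) = (24 - 20)*(6 + (35/4)*9) = 4*(6 + 315/4) = 4*(339/4) = 339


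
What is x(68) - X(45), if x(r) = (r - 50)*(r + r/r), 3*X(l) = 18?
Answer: 1236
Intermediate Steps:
X(l) = 6 (X(l) = (⅓)*18 = 6)
x(r) = (1 + r)*(-50 + r) (x(r) = (-50 + r)*(r + 1) = (-50 + r)*(1 + r) = (1 + r)*(-50 + r))
x(68) - X(45) = (-50 + 68² - 49*68) - 1*6 = (-50 + 4624 - 3332) - 6 = 1242 - 6 = 1236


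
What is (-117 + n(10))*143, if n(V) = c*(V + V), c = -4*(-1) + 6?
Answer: 11869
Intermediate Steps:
c = 10 (c = 4 + 6 = 10)
n(V) = 20*V (n(V) = 10*(V + V) = 10*(2*V) = 20*V)
(-117 + n(10))*143 = (-117 + 20*10)*143 = (-117 + 200)*143 = 83*143 = 11869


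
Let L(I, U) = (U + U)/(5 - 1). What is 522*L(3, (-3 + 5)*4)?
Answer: 2088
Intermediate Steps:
L(I, U) = U/2 (L(I, U) = (2*U)/4 = (2*U)*(¼) = U/2)
522*L(3, (-3 + 5)*4) = 522*(((-3 + 5)*4)/2) = 522*((2*4)/2) = 522*((½)*8) = 522*4 = 2088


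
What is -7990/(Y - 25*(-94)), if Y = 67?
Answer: -7990/2417 ≈ -3.3058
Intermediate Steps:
-7990/(Y - 25*(-94)) = -7990/(67 - 25*(-94)) = -7990/(67 + 2350) = -7990/2417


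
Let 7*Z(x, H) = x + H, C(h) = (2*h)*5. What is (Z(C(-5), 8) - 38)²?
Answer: 1936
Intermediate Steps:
C(h) = 10*h
Z(x, H) = H/7 + x/7 (Z(x, H) = (x + H)/7 = (H + x)/7 = H/7 + x/7)
(Z(C(-5), 8) - 38)² = (((⅐)*8 + (10*(-5))/7) - 38)² = ((8/7 + (⅐)*(-50)) - 38)² = ((8/7 - 50/7) - 38)² = (-6 - 38)² = (-44)² = 1936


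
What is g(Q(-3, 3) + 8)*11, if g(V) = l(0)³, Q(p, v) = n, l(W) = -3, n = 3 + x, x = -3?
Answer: -297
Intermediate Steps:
n = 0 (n = 3 - 3 = 0)
Q(p, v) = 0
g(V) = -27 (g(V) = (-3)³ = -27)
g(Q(-3, 3) + 8)*11 = -27*11 = -297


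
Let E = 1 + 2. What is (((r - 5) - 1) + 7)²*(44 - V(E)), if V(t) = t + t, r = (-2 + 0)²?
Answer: 950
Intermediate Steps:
E = 3
r = 4 (r = (-2)² = 4)
V(t) = 2*t
(((r - 5) - 1) + 7)²*(44 - V(E)) = (((4 - 5) - 1) + 7)²*(44 - 2*3) = ((-1 - 1) + 7)²*(44 - 1*6) = (-2 + 7)²*(44 - 6) = 5²*38 = 25*38 = 950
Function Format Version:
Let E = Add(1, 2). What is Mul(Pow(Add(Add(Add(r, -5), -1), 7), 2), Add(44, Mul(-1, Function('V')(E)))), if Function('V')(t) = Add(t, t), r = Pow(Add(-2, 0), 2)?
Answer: 950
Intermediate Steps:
E = 3
r = 4 (r = Pow(-2, 2) = 4)
Function('V')(t) = Mul(2, t)
Mul(Pow(Add(Add(Add(r, -5), -1), 7), 2), Add(44, Mul(-1, Function('V')(E)))) = Mul(Pow(Add(Add(Add(4, -5), -1), 7), 2), Add(44, Mul(-1, Mul(2, 3)))) = Mul(Pow(Add(Add(-1, -1), 7), 2), Add(44, Mul(-1, 6))) = Mul(Pow(Add(-2, 7), 2), Add(44, -6)) = Mul(Pow(5, 2), 38) = Mul(25, 38) = 950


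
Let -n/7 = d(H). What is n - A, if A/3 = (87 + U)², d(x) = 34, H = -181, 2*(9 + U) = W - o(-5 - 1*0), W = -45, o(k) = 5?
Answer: -8665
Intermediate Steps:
U = -34 (U = -9 + (-45 - 1*5)/2 = -9 + (-45 - 5)/2 = -9 + (½)*(-50) = -9 - 25 = -34)
A = 8427 (A = 3*(87 - 34)² = 3*53² = 3*2809 = 8427)
n = -238 (n = -7*34 = -238)
n - A = -238 - 1*8427 = -238 - 8427 = -8665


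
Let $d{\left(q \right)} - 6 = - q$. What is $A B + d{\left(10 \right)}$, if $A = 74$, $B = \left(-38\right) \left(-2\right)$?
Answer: $5620$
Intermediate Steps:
$B = 76$
$d{\left(q \right)} = 6 - q$
$A B + d{\left(10 \right)} = 74 \cdot 76 + \left(6 - 10\right) = 5624 + \left(6 - 10\right) = 5624 - 4 = 5620$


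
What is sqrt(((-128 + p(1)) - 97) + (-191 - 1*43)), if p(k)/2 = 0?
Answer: 3*I*sqrt(51) ≈ 21.424*I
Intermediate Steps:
p(k) = 0 (p(k) = 2*0 = 0)
sqrt(((-128 + p(1)) - 97) + (-191 - 1*43)) = sqrt(((-128 + 0) - 97) + (-191 - 1*43)) = sqrt((-128 - 97) + (-191 - 43)) = sqrt(-225 - 234) = sqrt(-459) = 3*I*sqrt(51)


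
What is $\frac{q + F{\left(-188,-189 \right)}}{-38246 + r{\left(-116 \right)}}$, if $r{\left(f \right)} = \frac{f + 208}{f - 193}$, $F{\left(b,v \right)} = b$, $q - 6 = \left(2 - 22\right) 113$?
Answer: $\frac{377289}{5909053} \approx 0.063849$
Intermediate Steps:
$q = -2254$ ($q = 6 + \left(2 - 22\right) 113 = 6 - 2260 = -2254$)
$r{\left(f \right)} = \frac{208 + f}{-193 + f}$
$\frac{q + F{\left(-188,-189 \right)}}{-38246 + r{\left(-116 \right)}} = \frac{-2254 - 188}{-38246 + \frac{208 - 116}{-193 - 116}} = - \frac{2442}{-38246 + \frac{1}{-309} \cdot 92} = - \frac{2442}{-38246 - \frac{92}{309}} = - \frac{2442}{- \frac{11818106}{309}} = \left(-2442\right) \left(- \frac{309}{11818106}\right) = \frac{377289}{5909053}$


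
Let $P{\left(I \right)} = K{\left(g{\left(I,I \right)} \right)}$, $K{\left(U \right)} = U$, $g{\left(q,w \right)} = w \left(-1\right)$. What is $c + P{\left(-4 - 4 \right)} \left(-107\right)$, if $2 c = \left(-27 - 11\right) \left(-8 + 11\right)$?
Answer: $-913$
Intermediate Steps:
$g{\left(q,w \right)} = - w$
$P{\left(I \right)} = - I$
$c = -57$ ($c = \frac{\left(-27 - 11\right) \left(-8 + 11\right)}{2} = \frac{\left(-38\right) 3}{2} = \frac{1}{2} \left(-114\right) = -57$)
$c + P{\left(-4 - 4 \right)} \left(-107\right) = -57 + - (-4 - 4) \left(-107\right) = -57 + \left(-1\right) \left(-8\right) \left(-107\right) = -57 + 8 \left(-107\right) = -57 - 856 = -913$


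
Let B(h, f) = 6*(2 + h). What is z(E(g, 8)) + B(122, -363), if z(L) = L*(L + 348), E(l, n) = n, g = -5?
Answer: 3592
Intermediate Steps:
B(h, f) = 12 + 6*h
z(L) = L*(348 + L)
z(E(g, 8)) + B(122, -363) = 8*(348 + 8) + (12 + 6*122) = 8*356 + (12 + 732) = 2848 + 744 = 3592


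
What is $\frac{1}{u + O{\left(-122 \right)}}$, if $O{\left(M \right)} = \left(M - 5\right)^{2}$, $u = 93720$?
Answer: $\frac{1}{109849} \approx 9.1034 \cdot 10^{-6}$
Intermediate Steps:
$O{\left(M \right)} = \left(-5 + M\right)^{2}$
$\frac{1}{u + O{\left(-122 \right)}} = \frac{1}{93720 + \left(-5 - 122\right)^{2}} = \frac{1}{93720 + \left(-127\right)^{2}} = \frac{1}{93720 + 16129} = \frac{1}{109849}$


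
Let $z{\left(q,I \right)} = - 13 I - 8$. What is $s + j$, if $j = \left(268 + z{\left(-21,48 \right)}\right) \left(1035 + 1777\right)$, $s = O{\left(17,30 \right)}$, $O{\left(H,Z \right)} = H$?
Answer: $-1023551$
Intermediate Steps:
$z{\left(q,I \right)} = -8 - 13 I$
$s = 17$
$j = -1023568$ ($j = \left(268 - 632\right) \left(1035 + 1777\right) = \left(268 - 632\right) 2812 = \left(-364\right) 2812 = -1023568$)
$s + j = 17 - 1023568 = -1023551$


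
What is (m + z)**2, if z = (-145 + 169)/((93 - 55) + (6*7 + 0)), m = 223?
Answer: 4986289/100 ≈ 49863.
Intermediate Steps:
z = 3/10 (z = 24/(38 + (42 + 0)) = 24/(38 + 42) = 24/80 = 24*(1/80) = 3/10 ≈ 0.30000)
(m + z)**2 = (223 + 3/10)**2 = (2233/10)**2 = 4986289/100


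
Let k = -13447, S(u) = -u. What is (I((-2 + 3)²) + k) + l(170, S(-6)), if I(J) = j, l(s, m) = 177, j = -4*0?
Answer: -13270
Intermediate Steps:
j = 0
I(J) = 0
(I((-2 + 3)²) + k) + l(170, S(-6)) = (0 - 13447) + 177 = -13447 + 177 = -13270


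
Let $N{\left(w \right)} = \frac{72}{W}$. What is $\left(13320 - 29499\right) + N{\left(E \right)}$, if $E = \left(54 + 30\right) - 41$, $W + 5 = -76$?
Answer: $- \frac{145619}{9} \approx -16180.0$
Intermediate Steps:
$W = -81$ ($W = -5 - 76 = -81$)
$E = 43$ ($E = 84 - 41 = 43$)
$N{\left(w \right)} = - \frac{8}{9}$ ($N{\left(w \right)} = \frac{72}{-81} = 72 \left(- \frac{1}{81}\right) = - \frac{8}{9}$)
$\left(13320 - 29499\right) + N{\left(E \right)} = \left(13320 - 29499\right) - \frac{8}{9} = -16179 - \frac{8}{9} = - \frac{145619}{9}$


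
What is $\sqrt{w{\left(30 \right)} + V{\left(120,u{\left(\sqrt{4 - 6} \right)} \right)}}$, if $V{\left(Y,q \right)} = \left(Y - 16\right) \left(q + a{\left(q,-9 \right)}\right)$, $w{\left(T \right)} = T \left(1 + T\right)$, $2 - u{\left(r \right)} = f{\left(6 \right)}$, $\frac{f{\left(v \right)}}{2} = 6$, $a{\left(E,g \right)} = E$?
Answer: $5 i \sqrt{46} \approx 33.912 i$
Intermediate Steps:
$f{\left(v \right)} = 12$ ($f{\left(v \right)} = 2 \cdot 6 = 12$)
$u{\left(r \right)} = -10$ ($u{\left(r \right)} = 2 - 12 = -10$)
$V{\left(Y,q \right)} = 2 q \left(-16 + Y\right)$ ($V{\left(Y,q \right)} = \left(Y - 16\right) \left(q + q\right) = \left(-16 + Y\right) 2 q = 2 q \left(-16 + Y\right)$)
$\sqrt{w{\left(30 \right)} + V{\left(120,u{\left(\sqrt{4 - 6} \right)} \right)}} = \sqrt{30 \left(1 + 30\right) + 2 \left(-10\right) \left(-16 + 120\right)} = \sqrt{30 \cdot 31 + 2 \left(-10\right) 104} = \sqrt{930 - 2080} = \sqrt{-1150} = 5 i \sqrt{46}$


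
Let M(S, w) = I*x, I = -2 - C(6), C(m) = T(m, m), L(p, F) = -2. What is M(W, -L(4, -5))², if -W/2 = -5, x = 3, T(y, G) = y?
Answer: 576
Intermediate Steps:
C(m) = m
I = -8 (I = -2 - 1*6 = -2 - 6 = -8)
W = 10 (W = -2*(-5) = 10)
M(S, w) = -24 (M(S, w) = -8*3 = -24)
M(W, -L(4, -5))² = (-24)² = 576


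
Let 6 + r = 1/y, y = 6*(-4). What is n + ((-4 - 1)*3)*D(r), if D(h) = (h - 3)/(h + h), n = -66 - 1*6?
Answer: -4827/58 ≈ -83.224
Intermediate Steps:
y = -24
n = -72 (n = -66 - 6 = -72)
r = -145/24 (r = -6 + 1/(-24) = -6 + 1*(-1/24) = -6 - 1/24 = -145/24 ≈ -6.0417)
D(h) = (-3 + h)/(2*h) (D(h) = (-3 + h)/((2*h)) = (-3 + h)*(1/(2*h)) = (-3 + h)/(2*h))
n + ((-4 - 1)*3)*D(r) = -72 + ((-4 - 1)*3)*((-3 - 145/24)/(2*(-145/24))) = -72 + (-5*3)*((1/2)*(-24/145)*(-217/24)) = -72 - 15*217/290 = -72 - 651/58 = -4827/58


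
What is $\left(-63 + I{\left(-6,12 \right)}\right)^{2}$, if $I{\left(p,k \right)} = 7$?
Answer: $3136$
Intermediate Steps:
$\left(-63 + I{\left(-6,12 \right)}\right)^{2} = \left(-63 + 7\right)^{2} = \left(-56\right)^{2} = 3136$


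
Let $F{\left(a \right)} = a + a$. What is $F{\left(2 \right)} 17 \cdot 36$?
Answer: $2448$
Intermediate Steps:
$F{\left(a \right)} = 2 a$
$F{\left(2 \right)} 17 \cdot 36 = 2 \cdot 2 \cdot 17 \cdot 36 = 4 \cdot 17 \cdot 36 = 68 \cdot 36 = 2448$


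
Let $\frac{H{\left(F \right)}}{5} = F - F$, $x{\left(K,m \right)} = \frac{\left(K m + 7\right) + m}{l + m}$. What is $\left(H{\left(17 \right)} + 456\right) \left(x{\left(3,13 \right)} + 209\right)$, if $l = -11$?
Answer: $108756$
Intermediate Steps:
$x{\left(K,m \right)} = \frac{7 + m + K m}{-11 + m}$ ($x{\left(K,m \right)} = \frac{\left(K m + 7\right) + m}{-11 + m} = \frac{\left(7 + K m\right) + m}{-11 + m} = \frac{7 + m + K m}{-11 + m}$)
$H{\left(F \right)} = 0$ ($H{\left(F \right)} = 5 \left(F - F\right) = 5 \cdot 0 = 0$)
$\left(H{\left(17 \right)} + 456\right) \left(x{\left(3,13 \right)} + 209\right) = \left(0 + 456\right) \left(\frac{7 + 13 + 3 \cdot 13}{-11 + 13} + 209\right) = 456 \left(\frac{7 + 13 + 39}{2} + 209\right) = 456 \left(\frac{1}{2} \cdot 59 + 209\right) = 456 \left(\frac{59}{2} + 209\right) = 456 \cdot \frac{477}{2} = 108756$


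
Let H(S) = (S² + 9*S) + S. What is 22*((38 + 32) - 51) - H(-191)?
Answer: -34153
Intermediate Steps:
H(S) = S² + 10*S
22*((38 + 32) - 51) - H(-191) = 22*((38 + 32) - 51) - (-191)*(10 - 191) = 22*(70 - 51) - (-191)*(-181) = 22*19 - 1*34571 = 418 - 34571 = -34153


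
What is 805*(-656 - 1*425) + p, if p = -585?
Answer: -870790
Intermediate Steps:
805*(-656 - 1*425) + p = 805*(-656 - 1*425) - 585 = 805*(-656 - 425) - 585 = 805*(-1081) - 585 = -870205 - 585 = -870790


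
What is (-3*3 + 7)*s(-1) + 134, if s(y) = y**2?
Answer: 132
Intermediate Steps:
(-3*3 + 7)*s(-1) + 134 = (-3*3 + 7)*(-1)**2 + 134 = (-9 + 7)*1 + 134 = -2*1 + 134 = -2 + 134 = 132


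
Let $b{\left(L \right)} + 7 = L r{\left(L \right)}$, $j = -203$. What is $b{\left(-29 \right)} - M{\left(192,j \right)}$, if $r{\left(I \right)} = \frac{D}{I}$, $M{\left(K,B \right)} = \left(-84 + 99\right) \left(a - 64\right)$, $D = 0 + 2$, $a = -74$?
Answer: $2065$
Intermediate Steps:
$D = 2$
$M{\left(K,B \right)} = -2070$ ($M{\left(K,B \right)} = \left(-84 + 99\right) \left(-74 - 64\right) = 15 \left(-138\right) = -2070$)
$r{\left(I \right)} = \frac{2}{I}$
$b{\left(L \right)} = -5$ ($b{\left(L \right)} = -7 + L \frac{2}{L} = -7 + 2 = -5$)
$b{\left(-29 \right)} - M{\left(192,j \right)} = -5 - -2070 = -5 + 2070 = 2065$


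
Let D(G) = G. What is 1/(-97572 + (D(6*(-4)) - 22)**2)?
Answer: -1/95456 ≈ -1.0476e-5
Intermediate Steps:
1/(-97572 + (D(6*(-4)) - 22)**2) = 1/(-97572 + (6*(-4) - 22)**2) = 1/(-97572 + (-24 - 22)**2) = 1/(-97572 + (-46)**2) = 1/(-97572 + 2116) = 1/(-95456) = -1/95456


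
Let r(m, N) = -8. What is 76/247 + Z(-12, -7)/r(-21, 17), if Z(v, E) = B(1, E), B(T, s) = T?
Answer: 19/104 ≈ 0.18269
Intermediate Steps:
Z(v, E) = 1
76/247 + Z(-12, -7)/r(-21, 17) = 76/247 + 1/(-8) = 76*(1/247) + 1*(-1/8) = 4/13 - 1/8 = 19/104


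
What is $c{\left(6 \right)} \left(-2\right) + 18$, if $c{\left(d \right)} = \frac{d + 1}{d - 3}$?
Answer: $\frac{40}{3} \approx 13.333$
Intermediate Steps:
$c{\left(d \right)} = \frac{1 + d}{-3 + d}$
$c{\left(6 \right)} \left(-2\right) + 18 = \frac{1 + 6}{-3 + 6} \left(-2\right) + 18 = \frac{1}{3} \cdot 7 \left(-2\right) + 18 = \frac{7}{3} \left(-2\right) + 18 = - \frac{14}{3} + 18 = \frac{40}{3}$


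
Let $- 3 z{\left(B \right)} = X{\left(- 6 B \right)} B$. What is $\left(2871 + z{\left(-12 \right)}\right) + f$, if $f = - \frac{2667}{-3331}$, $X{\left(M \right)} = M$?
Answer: $\frac{10525296}{3331} \approx 3159.8$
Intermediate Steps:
$f = \frac{2667}{3331}$ ($f = \left(-2667\right) \left(- \frac{1}{3331}\right) = \frac{2667}{3331} \approx 0.80066$)
$z{\left(B \right)} = 2 B^{2}$ ($z{\left(B \right)} = - \frac{- 6 B B}{3} = - \frac{\left(-6\right) B^{2}}{3} = 2 B^{2}$)
$\left(2871 + z{\left(-12 \right)}\right) + f = \left(2871 + 2 \left(-12\right)^{2}\right) + \frac{2667}{3331} = \left(2871 + 2 \cdot 144\right) + \frac{2667}{3331} = \left(2871 + 288\right) + \frac{2667}{3331} = 3159 + \frac{2667}{3331} = \frac{10525296}{3331}$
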